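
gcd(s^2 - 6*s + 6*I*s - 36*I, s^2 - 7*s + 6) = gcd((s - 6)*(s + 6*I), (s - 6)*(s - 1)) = s - 6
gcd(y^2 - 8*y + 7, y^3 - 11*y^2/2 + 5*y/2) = 1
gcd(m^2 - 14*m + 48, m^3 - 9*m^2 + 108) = m - 6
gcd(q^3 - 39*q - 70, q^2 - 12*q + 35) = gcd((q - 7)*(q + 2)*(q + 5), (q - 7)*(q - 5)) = q - 7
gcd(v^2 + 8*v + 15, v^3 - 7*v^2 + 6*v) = 1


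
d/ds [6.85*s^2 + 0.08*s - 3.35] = 13.7*s + 0.08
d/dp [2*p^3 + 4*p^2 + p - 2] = 6*p^2 + 8*p + 1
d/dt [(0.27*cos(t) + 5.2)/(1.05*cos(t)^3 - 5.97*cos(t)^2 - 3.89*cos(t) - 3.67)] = (0.567*cos(t)^3 + 14.7681*cos(t)^2 - 62.088*cos(t) - 19.2371)*sin(t)/(1.1025*cos(t)^6 - 12.537*cos(t)^5 + 27.4719*cos(t)^4 + 38.7396*cos(t)^3 + 58.9519*cos(t)^2 + 28.5526*cos(t) + 13.4689)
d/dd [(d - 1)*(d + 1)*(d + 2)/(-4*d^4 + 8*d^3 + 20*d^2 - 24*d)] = (d^2 + 2*d - 3)/(4*d^2*(d^2 - 6*d + 9))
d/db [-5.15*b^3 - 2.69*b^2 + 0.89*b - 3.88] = -15.45*b^2 - 5.38*b + 0.89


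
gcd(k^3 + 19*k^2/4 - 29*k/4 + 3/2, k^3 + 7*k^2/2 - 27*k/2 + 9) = k^2 + 5*k - 6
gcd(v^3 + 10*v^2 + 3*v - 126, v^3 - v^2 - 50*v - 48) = v + 6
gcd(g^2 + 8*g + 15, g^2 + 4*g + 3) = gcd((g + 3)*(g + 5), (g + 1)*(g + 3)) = g + 3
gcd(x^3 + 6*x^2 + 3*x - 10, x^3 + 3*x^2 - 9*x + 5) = x^2 + 4*x - 5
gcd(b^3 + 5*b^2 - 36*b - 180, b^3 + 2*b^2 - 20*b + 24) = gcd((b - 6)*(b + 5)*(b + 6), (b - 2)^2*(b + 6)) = b + 6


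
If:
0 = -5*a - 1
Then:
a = -1/5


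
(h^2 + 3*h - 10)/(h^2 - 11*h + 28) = (h^2 + 3*h - 10)/(h^2 - 11*h + 28)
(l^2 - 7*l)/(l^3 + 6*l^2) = (l - 7)/(l*(l + 6))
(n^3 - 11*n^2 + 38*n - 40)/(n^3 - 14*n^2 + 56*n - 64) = (n - 5)/(n - 8)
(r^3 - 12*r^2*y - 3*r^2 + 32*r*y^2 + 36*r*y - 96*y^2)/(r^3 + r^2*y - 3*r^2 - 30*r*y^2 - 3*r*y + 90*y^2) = (-r^2 + 12*r*y - 32*y^2)/(-r^2 - r*y + 30*y^2)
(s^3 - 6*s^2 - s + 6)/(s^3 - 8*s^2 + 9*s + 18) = (s - 1)/(s - 3)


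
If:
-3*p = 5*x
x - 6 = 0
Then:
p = -10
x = 6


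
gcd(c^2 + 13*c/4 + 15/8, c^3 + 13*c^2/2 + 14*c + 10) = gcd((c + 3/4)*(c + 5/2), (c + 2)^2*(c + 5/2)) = c + 5/2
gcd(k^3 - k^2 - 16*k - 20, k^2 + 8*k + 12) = k + 2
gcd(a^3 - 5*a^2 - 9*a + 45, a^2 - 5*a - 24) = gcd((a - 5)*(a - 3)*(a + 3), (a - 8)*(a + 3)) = a + 3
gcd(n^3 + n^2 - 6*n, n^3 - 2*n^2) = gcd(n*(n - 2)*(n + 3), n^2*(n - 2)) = n^2 - 2*n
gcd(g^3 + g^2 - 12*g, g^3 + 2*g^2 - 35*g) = g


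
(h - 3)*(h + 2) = h^2 - h - 6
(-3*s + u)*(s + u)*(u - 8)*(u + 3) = -3*s^2*u^2 + 15*s^2*u + 72*s^2 - 2*s*u^3 + 10*s*u^2 + 48*s*u + u^4 - 5*u^3 - 24*u^2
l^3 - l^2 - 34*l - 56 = (l - 7)*(l + 2)*(l + 4)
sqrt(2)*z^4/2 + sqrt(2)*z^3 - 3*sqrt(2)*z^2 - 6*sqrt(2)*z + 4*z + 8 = (z - sqrt(2))^2*(z + 2*sqrt(2))*(sqrt(2)*z/2 + sqrt(2))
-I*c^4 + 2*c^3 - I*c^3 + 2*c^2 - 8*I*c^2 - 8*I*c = c*(c - 2*I)*(c + 4*I)*(-I*c - I)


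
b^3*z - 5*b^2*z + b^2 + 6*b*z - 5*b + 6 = (b - 3)*(b - 2)*(b*z + 1)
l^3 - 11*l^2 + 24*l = l*(l - 8)*(l - 3)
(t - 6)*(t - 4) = t^2 - 10*t + 24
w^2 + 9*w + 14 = (w + 2)*(w + 7)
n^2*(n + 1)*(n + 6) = n^4 + 7*n^3 + 6*n^2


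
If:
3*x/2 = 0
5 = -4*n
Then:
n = -5/4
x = 0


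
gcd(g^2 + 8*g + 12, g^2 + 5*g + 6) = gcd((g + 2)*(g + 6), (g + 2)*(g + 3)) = g + 2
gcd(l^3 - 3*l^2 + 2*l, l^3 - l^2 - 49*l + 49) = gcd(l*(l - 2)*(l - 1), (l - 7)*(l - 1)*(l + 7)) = l - 1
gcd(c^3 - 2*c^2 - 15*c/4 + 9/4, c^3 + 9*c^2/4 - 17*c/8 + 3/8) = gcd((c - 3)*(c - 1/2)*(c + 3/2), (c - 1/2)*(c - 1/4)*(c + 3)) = c - 1/2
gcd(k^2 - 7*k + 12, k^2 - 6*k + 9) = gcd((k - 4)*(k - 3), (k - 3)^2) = k - 3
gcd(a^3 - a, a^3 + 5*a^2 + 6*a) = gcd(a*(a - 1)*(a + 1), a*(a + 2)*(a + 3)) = a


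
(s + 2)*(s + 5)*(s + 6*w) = s^3 + 6*s^2*w + 7*s^2 + 42*s*w + 10*s + 60*w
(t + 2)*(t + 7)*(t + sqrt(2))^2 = t^4 + 2*sqrt(2)*t^3 + 9*t^3 + 16*t^2 + 18*sqrt(2)*t^2 + 18*t + 28*sqrt(2)*t + 28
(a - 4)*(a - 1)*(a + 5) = a^3 - 21*a + 20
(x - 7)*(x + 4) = x^2 - 3*x - 28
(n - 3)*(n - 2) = n^2 - 5*n + 6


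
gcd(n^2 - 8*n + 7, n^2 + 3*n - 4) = n - 1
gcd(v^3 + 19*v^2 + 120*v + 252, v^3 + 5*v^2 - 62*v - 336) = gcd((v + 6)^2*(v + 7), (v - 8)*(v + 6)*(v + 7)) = v^2 + 13*v + 42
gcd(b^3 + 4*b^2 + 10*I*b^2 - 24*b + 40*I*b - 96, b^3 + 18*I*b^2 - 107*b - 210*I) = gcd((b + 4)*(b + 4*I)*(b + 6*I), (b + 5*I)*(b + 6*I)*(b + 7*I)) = b + 6*I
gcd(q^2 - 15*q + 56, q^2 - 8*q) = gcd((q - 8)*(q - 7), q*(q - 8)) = q - 8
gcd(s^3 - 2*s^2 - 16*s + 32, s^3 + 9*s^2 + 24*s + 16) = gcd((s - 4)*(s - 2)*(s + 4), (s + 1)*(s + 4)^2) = s + 4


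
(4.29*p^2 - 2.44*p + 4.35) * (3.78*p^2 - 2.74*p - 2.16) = 16.2162*p^4 - 20.9778*p^3 + 13.8622*p^2 - 6.6486*p - 9.396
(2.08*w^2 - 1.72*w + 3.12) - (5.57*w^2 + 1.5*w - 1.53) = -3.49*w^2 - 3.22*w + 4.65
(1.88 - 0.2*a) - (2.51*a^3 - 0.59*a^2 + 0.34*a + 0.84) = -2.51*a^3 + 0.59*a^2 - 0.54*a + 1.04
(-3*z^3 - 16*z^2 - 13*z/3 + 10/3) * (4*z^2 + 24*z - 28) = -12*z^5 - 136*z^4 - 952*z^3/3 + 1072*z^2/3 + 604*z/3 - 280/3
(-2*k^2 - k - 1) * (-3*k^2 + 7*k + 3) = 6*k^4 - 11*k^3 - 10*k^2 - 10*k - 3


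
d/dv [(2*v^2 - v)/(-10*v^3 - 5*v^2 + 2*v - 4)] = (20*v^4 - 20*v^3 - v^2 - 16*v + 4)/(100*v^6 + 100*v^5 - 15*v^4 + 60*v^3 + 44*v^2 - 16*v + 16)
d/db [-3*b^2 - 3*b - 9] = -6*b - 3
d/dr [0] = 0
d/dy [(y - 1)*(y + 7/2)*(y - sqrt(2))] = 3*y^2 - 2*sqrt(2)*y + 5*y - 5*sqrt(2)/2 - 7/2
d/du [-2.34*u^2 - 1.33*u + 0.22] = -4.68*u - 1.33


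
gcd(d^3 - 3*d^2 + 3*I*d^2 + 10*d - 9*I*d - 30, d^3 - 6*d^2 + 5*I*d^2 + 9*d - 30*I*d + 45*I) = d^2 + d*(-3 + 5*I) - 15*I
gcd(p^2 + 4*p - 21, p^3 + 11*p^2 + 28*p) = p + 7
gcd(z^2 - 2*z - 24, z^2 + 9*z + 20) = z + 4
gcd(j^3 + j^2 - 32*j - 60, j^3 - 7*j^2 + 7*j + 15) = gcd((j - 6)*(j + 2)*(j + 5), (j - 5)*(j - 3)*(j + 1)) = 1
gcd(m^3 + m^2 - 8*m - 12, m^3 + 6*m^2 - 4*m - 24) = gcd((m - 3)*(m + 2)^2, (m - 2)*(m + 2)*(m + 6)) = m + 2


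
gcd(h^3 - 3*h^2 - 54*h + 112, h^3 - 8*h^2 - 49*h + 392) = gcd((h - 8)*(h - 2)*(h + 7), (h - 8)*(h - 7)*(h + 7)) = h^2 - h - 56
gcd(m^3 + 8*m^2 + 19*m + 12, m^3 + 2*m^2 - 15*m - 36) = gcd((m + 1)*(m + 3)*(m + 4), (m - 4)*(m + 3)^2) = m + 3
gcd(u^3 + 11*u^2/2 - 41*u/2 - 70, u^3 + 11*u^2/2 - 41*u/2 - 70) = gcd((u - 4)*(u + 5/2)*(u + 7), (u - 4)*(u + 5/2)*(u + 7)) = u^3 + 11*u^2/2 - 41*u/2 - 70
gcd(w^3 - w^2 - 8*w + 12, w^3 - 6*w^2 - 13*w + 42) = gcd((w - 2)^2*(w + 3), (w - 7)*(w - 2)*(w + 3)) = w^2 + w - 6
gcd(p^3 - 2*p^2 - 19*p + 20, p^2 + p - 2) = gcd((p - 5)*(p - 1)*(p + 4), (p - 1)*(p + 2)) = p - 1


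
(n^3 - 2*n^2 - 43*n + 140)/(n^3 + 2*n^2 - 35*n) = (n - 4)/n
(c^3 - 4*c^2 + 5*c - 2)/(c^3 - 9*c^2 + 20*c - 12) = (c - 1)/(c - 6)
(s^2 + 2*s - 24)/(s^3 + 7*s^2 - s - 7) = (s^2 + 2*s - 24)/(s^3 + 7*s^2 - s - 7)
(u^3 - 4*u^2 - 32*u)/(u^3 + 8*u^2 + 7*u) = (u^2 - 4*u - 32)/(u^2 + 8*u + 7)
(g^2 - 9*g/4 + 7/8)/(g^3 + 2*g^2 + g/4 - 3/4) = (4*g - 7)/(2*(2*g^2 + 5*g + 3))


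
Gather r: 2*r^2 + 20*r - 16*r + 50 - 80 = 2*r^2 + 4*r - 30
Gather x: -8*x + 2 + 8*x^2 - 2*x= 8*x^2 - 10*x + 2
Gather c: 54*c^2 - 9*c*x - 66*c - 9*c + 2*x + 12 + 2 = 54*c^2 + c*(-9*x - 75) + 2*x + 14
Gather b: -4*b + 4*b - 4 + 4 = 0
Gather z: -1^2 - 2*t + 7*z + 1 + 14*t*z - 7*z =14*t*z - 2*t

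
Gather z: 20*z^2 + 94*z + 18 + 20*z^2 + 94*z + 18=40*z^2 + 188*z + 36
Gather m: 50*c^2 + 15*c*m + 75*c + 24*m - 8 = 50*c^2 + 75*c + m*(15*c + 24) - 8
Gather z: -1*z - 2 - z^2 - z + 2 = -z^2 - 2*z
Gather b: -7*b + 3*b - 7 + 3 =-4*b - 4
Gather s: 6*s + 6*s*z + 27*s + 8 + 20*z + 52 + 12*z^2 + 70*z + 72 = s*(6*z + 33) + 12*z^2 + 90*z + 132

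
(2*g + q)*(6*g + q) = 12*g^2 + 8*g*q + q^2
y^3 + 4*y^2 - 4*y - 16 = (y - 2)*(y + 2)*(y + 4)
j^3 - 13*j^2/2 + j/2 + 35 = (j - 5)*(j - 7/2)*(j + 2)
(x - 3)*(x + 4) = x^2 + x - 12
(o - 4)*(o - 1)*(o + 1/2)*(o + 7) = o^4 + 5*o^3/2 - 30*o^2 + 25*o/2 + 14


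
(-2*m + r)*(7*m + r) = -14*m^2 + 5*m*r + r^2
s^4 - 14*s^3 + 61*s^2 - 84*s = s*(s - 7)*(s - 4)*(s - 3)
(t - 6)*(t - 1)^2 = t^3 - 8*t^2 + 13*t - 6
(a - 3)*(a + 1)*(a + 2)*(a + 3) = a^4 + 3*a^3 - 7*a^2 - 27*a - 18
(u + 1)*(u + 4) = u^2 + 5*u + 4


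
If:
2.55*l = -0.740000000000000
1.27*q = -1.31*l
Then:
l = -0.29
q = 0.30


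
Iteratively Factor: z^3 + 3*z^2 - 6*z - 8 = (z + 1)*(z^2 + 2*z - 8) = (z - 2)*(z + 1)*(z + 4)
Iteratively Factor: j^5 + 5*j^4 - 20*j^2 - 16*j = (j)*(j^4 + 5*j^3 - 20*j - 16) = j*(j + 2)*(j^3 + 3*j^2 - 6*j - 8) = j*(j - 2)*(j + 2)*(j^2 + 5*j + 4) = j*(j - 2)*(j + 2)*(j + 4)*(j + 1)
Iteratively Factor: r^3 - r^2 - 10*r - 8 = (r - 4)*(r^2 + 3*r + 2) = (r - 4)*(r + 2)*(r + 1)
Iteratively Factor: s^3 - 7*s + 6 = (s - 1)*(s^2 + s - 6) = (s - 1)*(s + 3)*(s - 2)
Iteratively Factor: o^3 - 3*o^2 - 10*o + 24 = (o - 2)*(o^2 - o - 12) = (o - 2)*(o + 3)*(o - 4)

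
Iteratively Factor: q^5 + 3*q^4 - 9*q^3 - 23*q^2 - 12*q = (q)*(q^4 + 3*q^3 - 9*q^2 - 23*q - 12) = q*(q + 1)*(q^3 + 2*q^2 - 11*q - 12) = q*(q + 1)*(q + 4)*(q^2 - 2*q - 3) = q*(q - 3)*(q + 1)*(q + 4)*(q + 1)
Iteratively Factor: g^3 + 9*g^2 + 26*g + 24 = (g + 3)*(g^2 + 6*g + 8) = (g + 2)*(g + 3)*(g + 4)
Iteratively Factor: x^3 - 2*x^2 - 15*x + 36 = (x + 4)*(x^2 - 6*x + 9) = (x - 3)*(x + 4)*(x - 3)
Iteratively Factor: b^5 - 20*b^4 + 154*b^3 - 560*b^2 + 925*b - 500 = (b - 4)*(b^4 - 16*b^3 + 90*b^2 - 200*b + 125) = (b - 5)*(b - 4)*(b^3 - 11*b^2 + 35*b - 25) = (b - 5)*(b - 4)*(b - 1)*(b^2 - 10*b + 25) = (b - 5)^2*(b - 4)*(b - 1)*(b - 5)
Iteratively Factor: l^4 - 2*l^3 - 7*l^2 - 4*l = (l - 4)*(l^3 + 2*l^2 + l) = (l - 4)*(l + 1)*(l^2 + l) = (l - 4)*(l + 1)^2*(l)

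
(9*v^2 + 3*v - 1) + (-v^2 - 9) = 8*v^2 + 3*v - 10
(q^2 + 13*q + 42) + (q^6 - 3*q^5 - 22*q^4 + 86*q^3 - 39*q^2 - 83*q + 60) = q^6 - 3*q^5 - 22*q^4 + 86*q^3 - 38*q^2 - 70*q + 102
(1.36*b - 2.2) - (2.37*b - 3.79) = 1.59 - 1.01*b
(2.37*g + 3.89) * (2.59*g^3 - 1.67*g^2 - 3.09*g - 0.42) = 6.1383*g^4 + 6.1172*g^3 - 13.8196*g^2 - 13.0155*g - 1.6338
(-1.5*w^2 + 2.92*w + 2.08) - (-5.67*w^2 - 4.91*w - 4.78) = 4.17*w^2 + 7.83*w + 6.86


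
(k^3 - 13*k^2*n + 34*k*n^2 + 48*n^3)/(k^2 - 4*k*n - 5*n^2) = (k^2 - 14*k*n + 48*n^2)/(k - 5*n)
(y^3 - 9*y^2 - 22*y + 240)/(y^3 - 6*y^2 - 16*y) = (y^2 - y - 30)/(y*(y + 2))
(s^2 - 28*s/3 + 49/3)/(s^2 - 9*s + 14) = (s - 7/3)/(s - 2)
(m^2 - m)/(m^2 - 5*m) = (m - 1)/(m - 5)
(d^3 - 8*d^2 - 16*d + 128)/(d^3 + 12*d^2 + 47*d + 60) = (d^2 - 12*d + 32)/(d^2 + 8*d + 15)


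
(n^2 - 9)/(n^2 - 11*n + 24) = (n + 3)/(n - 8)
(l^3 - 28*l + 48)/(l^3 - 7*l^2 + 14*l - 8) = (l + 6)/(l - 1)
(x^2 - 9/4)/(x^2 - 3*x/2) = (x + 3/2)/x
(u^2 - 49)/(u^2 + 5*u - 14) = (u - 7)/(u - 2)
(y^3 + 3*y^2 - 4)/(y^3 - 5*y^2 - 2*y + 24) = (y^2 + y - 2)/(y^2 - 7*y + 12)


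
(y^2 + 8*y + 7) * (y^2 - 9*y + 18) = y^4 - y^3 - 47*y^2 + 81*y + 126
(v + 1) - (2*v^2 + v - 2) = 3 - 2*v^2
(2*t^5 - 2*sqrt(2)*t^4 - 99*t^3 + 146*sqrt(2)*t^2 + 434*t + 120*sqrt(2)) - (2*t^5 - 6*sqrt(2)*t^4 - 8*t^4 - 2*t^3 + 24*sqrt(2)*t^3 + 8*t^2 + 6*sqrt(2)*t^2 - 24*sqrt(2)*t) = 4*sqrt(2)*t^4 + 8*t^4 - 97*t^3 - 24*sqrt(2)*t^3 - 8*t^2 + 140*sqrt(2)*t^2 + 24*sqrt(2)*t + 434*t + 120*sqrt(2)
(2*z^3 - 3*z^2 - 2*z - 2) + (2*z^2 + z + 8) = 2*z^3 - z^2 - z + 6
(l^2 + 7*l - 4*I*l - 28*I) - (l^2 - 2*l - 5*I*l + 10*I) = 9*l + I*l - 38*I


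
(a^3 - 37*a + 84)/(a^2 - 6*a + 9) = (a^2 + 3*a - 28)/(a - 3)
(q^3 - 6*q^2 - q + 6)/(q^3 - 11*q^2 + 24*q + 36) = (q - 1)/(q - 6)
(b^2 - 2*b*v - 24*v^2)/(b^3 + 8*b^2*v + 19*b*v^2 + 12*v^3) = (b - 6*v)/(b^2 + 4*b*v + 3*v^2)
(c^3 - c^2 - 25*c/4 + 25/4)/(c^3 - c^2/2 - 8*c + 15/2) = (c + 5/2)/(c + 3)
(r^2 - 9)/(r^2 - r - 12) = (r - 3)/(r - 4)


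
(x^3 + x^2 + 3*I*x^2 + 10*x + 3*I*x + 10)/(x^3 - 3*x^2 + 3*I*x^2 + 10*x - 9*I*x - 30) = (x + 1)/(x - 3)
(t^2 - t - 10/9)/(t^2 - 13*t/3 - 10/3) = (t - 5/3)/(t - 5)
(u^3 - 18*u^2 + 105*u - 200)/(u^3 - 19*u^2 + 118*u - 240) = (u - 5)/(u - 6)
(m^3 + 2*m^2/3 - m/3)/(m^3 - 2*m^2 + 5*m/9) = 3*(m + 1)/(3*m - 5)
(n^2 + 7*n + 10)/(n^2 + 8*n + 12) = (n + 5)/(n + 6)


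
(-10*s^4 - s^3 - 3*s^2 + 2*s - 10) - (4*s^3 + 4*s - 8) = -10*s^4 - 5*s^3 - 3*s^2 - 2*s - 2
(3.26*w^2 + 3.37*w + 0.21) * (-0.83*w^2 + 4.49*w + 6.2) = -2.7058*w^4 + 11.8403*w^3 + 35.169*w^2 + 21.8369*w + 1.302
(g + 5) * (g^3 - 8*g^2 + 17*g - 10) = g^4 - 3*g^3 - 23*g^2 + 75*g - 50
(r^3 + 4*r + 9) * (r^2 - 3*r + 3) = r^5 - 3*r^4 + 7*r^3 - 3*r^2 - 15*r + 27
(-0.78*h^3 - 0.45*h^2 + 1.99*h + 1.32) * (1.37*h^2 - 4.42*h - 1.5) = -1.0686*h^5 + 2.8311*h^4 + 5.8853*h^3 - 6.3124*h^2 - 8.8194*h - 1.98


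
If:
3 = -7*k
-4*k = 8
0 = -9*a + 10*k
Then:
No Solution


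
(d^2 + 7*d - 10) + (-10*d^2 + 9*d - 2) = -9*d^2 + 16*d - 12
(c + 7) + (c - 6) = 2*c + 1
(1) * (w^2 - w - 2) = w^2 - w - 2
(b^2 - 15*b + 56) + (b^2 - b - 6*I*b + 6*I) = 2*b^2 - 16*b - 6*I*b + 56 + 6*I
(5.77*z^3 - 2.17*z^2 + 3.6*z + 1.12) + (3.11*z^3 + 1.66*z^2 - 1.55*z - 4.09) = 8.88*z^3 - 0.51*z^2 + 2.05*z - 2.97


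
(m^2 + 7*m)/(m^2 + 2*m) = (m + 7)/(m + 2)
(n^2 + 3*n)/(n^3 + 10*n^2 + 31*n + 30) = n/(n^2 + 7*n + 10)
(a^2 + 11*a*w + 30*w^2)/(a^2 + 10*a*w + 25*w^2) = (a + 6*w)/(a + 5*w)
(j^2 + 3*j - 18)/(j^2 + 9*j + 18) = (j - 3)/(j + 3)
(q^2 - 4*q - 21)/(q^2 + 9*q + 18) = (q - 7)/(q + 6)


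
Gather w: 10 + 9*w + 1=9*w + 11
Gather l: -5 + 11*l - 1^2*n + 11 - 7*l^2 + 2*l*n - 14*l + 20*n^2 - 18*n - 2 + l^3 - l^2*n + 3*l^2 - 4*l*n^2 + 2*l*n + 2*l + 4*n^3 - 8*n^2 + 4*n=l^3 + l^2*(-n - 4) + l*(-4*n^2 + 4*n - 1) + 4*n^3 + 12*n^2 - 15*n + 4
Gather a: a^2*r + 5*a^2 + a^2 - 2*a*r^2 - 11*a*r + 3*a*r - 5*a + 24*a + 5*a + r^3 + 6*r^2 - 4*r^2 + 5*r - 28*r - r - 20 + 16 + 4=a^2*(r + 6) + a*(-2*r^2 - 8*r + 24) + r^3 + 2*r^2 - 24*r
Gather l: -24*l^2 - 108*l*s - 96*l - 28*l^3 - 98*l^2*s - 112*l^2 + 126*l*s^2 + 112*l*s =-28*l^3 + l^2*(-98*s - 136) + l*(126*s^2 + 4*s - 96)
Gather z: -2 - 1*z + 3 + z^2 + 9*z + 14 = z^2 + 8*z + 15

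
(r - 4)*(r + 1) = r^2 - 3*r - 4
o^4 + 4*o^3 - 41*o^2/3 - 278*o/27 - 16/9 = (o - 8/3)*(o + 1/3)^2*(o + 6)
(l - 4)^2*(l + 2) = l^3 - 6*l^2 + 32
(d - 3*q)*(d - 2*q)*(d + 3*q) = d^3 - 2*d^2*q - 9*d*q^2 + 18*q^3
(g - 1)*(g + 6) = g^2 + 5*g - 6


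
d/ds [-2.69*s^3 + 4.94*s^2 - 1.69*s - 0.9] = -8.07*s^2 + 9.88*s - 1.69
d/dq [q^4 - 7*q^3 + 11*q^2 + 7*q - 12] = 4*q^3 - 21*q^2 + 22*q + 7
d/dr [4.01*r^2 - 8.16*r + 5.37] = 8.02*r - 8.16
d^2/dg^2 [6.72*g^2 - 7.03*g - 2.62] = 13.4400000000000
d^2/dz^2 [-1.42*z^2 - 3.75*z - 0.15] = -2.84000000000000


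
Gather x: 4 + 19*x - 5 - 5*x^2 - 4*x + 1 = -5*x^2 + 15*x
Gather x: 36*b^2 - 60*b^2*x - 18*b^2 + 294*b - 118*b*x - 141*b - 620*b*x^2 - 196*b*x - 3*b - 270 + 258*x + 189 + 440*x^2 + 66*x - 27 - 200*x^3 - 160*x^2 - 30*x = 18*b^2 + 150*b - 200*x^3 + x^2*(280 - 620*b) + x*(-60*b^2 - 314*b + 294) - 108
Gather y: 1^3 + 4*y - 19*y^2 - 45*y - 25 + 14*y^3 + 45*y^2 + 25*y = 14*y^3 + 26*y^2 - 16*y - 24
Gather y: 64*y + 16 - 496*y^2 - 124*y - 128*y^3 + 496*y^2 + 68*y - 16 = -128*y^3 + 8*y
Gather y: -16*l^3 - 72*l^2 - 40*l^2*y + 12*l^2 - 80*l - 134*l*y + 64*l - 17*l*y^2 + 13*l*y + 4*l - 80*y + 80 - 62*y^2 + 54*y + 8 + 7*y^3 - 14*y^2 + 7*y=-16*l^3 - 60*l^2 - 12*l + 7*y^3 + y^2*(-17*l - 76) + y*(-40*l^2 - 121*l - 19) + 88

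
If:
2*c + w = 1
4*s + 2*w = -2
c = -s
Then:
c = 1/2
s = -1/2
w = 0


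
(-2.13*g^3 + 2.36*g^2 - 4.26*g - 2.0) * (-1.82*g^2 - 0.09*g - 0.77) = 3.8766*g^5 - 4.1035*g^4 + 9.1809*g^3 + 2.2062*g^2 + 3.4602*g + 1.54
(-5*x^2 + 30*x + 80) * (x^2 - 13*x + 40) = -5*x^4 + 95*x^3 - 510*x^2 + 160*x + 3200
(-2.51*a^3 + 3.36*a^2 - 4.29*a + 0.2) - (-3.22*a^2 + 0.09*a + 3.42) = -2.51*a^3 + 6.58*a^2 - 4.38*a - 3.22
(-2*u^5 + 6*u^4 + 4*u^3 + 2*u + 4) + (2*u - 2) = -2*u^5 + 6*u^4 + 4*u^3 + 4*u + 2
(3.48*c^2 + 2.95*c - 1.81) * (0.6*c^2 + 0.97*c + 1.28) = 2.088*c^4 + 5.1456*c^3 + 6.2299*c^2 + 2.0203*c - 2.3168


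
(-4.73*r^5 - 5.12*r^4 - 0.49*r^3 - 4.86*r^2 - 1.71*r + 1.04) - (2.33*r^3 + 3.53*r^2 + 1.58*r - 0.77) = -4.73*r^5 - 5.12*r^4 - 2.82*r^3 - 8.39*r^2 - 3.29*r + 1.81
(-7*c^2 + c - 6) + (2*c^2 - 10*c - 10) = -5*c^2 - 9*c - 16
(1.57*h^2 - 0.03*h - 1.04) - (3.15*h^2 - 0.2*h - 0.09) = -1.58*h^2 + 0.17*h - 0.95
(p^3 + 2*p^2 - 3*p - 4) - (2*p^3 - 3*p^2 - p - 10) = -p^3 + 5*p^2 - 2*p + 6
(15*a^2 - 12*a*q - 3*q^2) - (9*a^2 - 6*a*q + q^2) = 6*a^2 - 6*a*q - 4*q^2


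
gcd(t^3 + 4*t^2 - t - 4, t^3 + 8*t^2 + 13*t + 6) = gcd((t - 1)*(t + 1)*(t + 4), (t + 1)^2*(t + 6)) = t + 1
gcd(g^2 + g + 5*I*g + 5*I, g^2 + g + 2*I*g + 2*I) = g + 1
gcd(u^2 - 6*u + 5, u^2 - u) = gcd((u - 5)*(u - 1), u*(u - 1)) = u - 1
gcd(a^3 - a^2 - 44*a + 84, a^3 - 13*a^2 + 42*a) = a - 6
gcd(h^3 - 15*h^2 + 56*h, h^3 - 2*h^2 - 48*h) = h^2 - 8*h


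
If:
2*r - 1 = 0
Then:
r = 1/2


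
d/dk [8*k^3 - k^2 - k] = 24*k^2 - 2*k - 1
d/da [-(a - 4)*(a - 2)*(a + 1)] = -3*a^2 + 10*a - 2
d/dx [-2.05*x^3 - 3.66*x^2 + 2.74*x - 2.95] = -6.15*x^2 - 7.32*x + 2.74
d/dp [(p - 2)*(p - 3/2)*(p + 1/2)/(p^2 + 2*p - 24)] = (p^4 + 4*p^3 - 317*p^2/4 + 141*p - 33)/(p^4 + 4*p^3 - 44*p^2 - 96*p + 576)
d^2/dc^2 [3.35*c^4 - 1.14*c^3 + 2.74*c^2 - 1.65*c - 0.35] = 40.2*c^2 - 6.84*c + 5.48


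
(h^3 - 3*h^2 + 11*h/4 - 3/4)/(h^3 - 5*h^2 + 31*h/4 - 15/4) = (2*h - 1)/(2*h - 5)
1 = 1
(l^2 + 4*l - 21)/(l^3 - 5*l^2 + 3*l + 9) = (l + 7)/(l^2 - 2*l - 3)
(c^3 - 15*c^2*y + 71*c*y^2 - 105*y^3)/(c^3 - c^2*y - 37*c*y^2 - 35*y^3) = (c^2 - 8*c*y + 15*y^2)/(c^2 + 6*c*y + 5*y^2)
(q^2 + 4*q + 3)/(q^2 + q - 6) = (q + 1)/(q - 2)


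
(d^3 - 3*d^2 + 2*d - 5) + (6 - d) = d^3 - 3*d^2 + d + 1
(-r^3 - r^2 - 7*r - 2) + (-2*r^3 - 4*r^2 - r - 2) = -3*r^3 - 5*r^2 - 8*r - 4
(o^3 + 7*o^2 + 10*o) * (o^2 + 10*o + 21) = o^5 + 17*o^4 + 101*o^3 + 247*o^2 + 210*o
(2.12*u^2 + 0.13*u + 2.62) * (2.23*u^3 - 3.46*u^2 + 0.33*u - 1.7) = 4.7276*u^5 - 7.0453*u^4 + 6.0924*u^3 - 12.6263*u^2 + 0.6436*u - 4.454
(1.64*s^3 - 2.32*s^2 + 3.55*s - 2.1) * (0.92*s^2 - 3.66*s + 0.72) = 1.5088*s^5 - 8.1368*s^4 + 12.938*s^3 - 16.5954*s^2 + 10.242*s - 1.512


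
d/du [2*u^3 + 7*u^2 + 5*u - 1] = 6*u^2 + 14*u + 5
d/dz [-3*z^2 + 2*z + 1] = 2 - 6*z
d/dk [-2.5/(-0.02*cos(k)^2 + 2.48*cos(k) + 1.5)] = (0.1*cos(k) - 6.2)*sin(k)/(-0.02*cos(k)^2 + 2.48*cos(k) + 1.5)^2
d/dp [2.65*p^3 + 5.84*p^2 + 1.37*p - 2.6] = 7.95*p^2 + 11.68*p + 1.37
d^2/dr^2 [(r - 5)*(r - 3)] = 2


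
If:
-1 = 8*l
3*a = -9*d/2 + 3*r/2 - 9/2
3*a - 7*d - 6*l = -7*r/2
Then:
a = -7*r/46 - 93/92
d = 10*r/23 - 15/46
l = -1/8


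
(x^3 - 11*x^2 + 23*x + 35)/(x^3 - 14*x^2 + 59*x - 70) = (x + 1)/(x - 2)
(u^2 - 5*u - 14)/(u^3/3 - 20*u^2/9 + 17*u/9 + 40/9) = 9*(u^2 - 5*u - 14)/(3*u^3 - 20*u^2 + 17*u + 40)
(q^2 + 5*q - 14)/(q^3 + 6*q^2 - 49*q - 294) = (q - 2)/(q^2 - q - 42)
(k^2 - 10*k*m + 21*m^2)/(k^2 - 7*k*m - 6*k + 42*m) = (k - 3*m)/(k - 6)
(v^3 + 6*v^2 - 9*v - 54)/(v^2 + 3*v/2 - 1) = 2*(v^3 + 6*v^2 - 9*v - 54)/(2*v^2 + 3*v - 2)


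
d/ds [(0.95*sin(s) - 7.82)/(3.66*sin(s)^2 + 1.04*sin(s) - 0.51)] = (-3.477*sin(s)^2 + 57.2424*sin(s) + 7.6483)*cos(s)/(13.3956*sin(s)^4 + 7.6128*sin(s)^3 - 2.6516*sin(s)^2 - 1.0608*sin(s) + 0.2601)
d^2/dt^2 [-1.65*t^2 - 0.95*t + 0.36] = -3.30000000000000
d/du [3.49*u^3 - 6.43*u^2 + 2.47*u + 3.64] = 10.47*u^2 - 12.86*u + 2.47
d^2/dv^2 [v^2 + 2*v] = 2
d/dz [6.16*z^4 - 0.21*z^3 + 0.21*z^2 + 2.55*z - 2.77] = 24.64*z^3 - 0.63*z^2 + 0.42*z + 2.55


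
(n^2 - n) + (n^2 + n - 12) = 2*n^2 - 12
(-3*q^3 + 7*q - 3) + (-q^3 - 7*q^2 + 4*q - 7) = -4*q^3 - 7*q^2 + 11*q - 10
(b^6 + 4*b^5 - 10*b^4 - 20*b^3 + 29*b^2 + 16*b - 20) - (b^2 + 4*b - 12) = b^6 + 4*b^5 - 10*b^4 - 20*b^3 + 28*b^2 + 12*b - 8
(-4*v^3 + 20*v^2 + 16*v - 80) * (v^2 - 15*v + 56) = -4*v^5 + 80*v^4 - 508*v^3 + 800*v^2 + 2096*v - 4480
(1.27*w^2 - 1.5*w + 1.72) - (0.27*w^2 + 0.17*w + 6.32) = 1.0*w^2 - 1.67*w - 4.6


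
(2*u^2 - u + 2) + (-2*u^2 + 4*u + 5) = 3*u + 7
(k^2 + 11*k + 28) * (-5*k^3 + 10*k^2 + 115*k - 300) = -5*k^5 - 45*k^4 + 85*k^3 + 1245*k^2 - 80*k - 8400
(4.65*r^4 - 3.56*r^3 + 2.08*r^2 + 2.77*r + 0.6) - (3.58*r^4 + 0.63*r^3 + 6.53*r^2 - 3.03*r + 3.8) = 1.07*r^4 - 4.19*r^3 - 4.45*r^2 + 5.8*r - 3.2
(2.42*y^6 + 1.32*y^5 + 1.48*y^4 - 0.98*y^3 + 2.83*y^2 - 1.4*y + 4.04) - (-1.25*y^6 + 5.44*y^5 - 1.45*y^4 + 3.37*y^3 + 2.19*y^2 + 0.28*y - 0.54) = 3.67*y^6 - 4.12*y^5 + 2.93*y^4 - 4.35*y^3 + 0.64*y^2 - 1.68*y + 4.58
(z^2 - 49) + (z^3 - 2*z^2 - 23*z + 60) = z^3 - z^2 - 23*z + 11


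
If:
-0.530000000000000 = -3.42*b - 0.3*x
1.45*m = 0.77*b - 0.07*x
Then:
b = 0.154970760233918 - 0.087719298245614*x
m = 0.0822948175035289 - 0.0948578342407743*x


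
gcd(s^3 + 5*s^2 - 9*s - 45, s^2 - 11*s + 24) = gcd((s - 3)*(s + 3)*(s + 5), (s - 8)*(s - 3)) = s - 3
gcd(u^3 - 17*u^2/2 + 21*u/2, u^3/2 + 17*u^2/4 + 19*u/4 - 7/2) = 1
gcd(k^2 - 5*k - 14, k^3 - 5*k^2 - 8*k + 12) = k + 2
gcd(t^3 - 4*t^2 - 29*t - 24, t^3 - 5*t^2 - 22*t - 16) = t^2 - 7*t - 8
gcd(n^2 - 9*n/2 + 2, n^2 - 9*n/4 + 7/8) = n - 1/2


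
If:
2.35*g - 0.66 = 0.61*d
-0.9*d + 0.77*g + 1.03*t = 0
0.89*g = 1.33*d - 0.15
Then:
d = 0.36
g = 0.38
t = 0.04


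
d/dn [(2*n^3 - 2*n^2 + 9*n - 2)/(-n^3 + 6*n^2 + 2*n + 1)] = (10*n^4 + 26*n^3 - 58*n^2 + 20*n + 13)/(n^6 - 12*n^5 + 32*n^4 + 22*n^3 + 16*n^2 + 4*n + 1)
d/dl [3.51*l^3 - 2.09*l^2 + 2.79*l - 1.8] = 10.53*l^2 - 4.18*l + 2.79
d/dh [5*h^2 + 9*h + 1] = 10*h + 9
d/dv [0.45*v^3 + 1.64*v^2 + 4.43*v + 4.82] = 1.35*v^2 + 3.28*v + 4.43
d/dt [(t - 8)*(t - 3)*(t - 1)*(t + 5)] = 4*t^3 - 21*t^2 - 50*t + 151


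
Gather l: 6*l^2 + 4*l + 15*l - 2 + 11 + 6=6*l^2 + 19*l + 15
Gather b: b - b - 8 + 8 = 0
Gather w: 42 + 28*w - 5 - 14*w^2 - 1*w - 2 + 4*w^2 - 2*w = -10*w^2 + 25*w + 35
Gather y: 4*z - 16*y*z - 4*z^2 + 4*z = -16*y*z - 4*z^2 + 8*z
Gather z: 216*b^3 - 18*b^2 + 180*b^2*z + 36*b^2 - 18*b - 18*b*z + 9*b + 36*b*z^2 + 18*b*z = 216*b^3 + 180*b^2*z + 18*b^2 + 36*b*z^2 - 9*b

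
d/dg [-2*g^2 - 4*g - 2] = -4*g - 4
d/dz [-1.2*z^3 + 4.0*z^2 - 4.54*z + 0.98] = -3.6*z^2 + 8.0*z - 4.54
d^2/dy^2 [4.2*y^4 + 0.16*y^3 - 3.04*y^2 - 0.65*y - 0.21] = 50.4*y^2 + 0.96*y - 6.08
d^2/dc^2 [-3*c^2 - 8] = -6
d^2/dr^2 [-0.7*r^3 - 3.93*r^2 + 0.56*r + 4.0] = -4.2*r - 7.86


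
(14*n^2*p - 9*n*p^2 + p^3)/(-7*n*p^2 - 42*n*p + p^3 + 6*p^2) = (-2*n + p)/(p + 6)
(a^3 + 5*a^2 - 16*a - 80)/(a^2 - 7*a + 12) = (a^2 + 9*a + 20)/(a - 3)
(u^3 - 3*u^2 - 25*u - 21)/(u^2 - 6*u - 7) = u + 3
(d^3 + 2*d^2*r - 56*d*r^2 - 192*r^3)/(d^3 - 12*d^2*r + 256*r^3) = (-d - 6*r)/(-d + 8*r)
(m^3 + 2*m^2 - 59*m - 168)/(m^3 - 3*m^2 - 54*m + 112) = (m + 3)/(m - 2)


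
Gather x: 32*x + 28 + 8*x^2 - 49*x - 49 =8*x^2 - 17*x - 21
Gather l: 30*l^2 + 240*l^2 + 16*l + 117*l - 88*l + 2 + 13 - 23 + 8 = 270*l^2 + 45*l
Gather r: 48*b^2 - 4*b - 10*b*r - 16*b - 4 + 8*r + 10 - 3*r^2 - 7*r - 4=48*b^2 - 20*b - 3*r^2 + r*(1 - 10*b) + 2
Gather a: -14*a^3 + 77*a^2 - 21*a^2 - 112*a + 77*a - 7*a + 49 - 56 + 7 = -14*a^3 + 56*a^2 - 42*a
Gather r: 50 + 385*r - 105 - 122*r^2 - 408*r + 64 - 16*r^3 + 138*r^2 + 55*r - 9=-16*r^3 + 16*r^2 + 32*r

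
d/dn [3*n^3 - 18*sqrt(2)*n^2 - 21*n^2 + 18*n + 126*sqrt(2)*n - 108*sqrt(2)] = 9*n^2 - 36*sqrt(2)*n - 42*n + 18 + 126*sqrt(2)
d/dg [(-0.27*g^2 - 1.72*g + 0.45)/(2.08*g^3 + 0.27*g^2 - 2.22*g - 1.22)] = (0.5616*g^4 + 7.1552*g^3 - 1.7442*g^2 + 0.4158*g + 3.0974)/(4.3264*g^6 + 1.1232*g^5 - 9.1623*g^4 - 6.274*g^3 + 4.2696*g^2 + 5.4168*g + 1.4884)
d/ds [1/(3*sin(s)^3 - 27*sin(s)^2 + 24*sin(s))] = (-cos(s) + 6/tan(s) - 8*cos(s)/(3*sin(s)^2))/((sin(s) - 8)^2*(sin(s) - 1)^2)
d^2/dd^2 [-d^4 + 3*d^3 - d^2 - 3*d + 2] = -12*d^2 + 18*d - 2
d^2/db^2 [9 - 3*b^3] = -18*b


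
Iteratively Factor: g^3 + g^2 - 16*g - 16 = (g - 4)*(g^2 + 5*g + 4) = (g - 4)*(g + 4)*(g + 1)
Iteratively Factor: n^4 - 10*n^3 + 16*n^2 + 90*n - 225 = (n - 5)*(n^3 - 5*n^2 - 9*n + 45) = (n - 5)*(n + 3)*(n^2 - 8*n + 15) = (n - 5)*(n - 3)*(n + 3)*(n - 5)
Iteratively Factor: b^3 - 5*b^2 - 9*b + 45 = (b - 3)*(b^2 - 2*b - 15) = (b - 5)*(b - 3)*(b + 3)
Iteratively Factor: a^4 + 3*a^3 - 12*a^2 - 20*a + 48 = (a + 3)*(a^3 - 12*a + 16) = (a + 3)*(a + 4)*(a^2 - 4*a + 4) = (a - 2)*(a + 3)*(a + 4)*(a - 2)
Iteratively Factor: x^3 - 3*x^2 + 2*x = (x)*(x^2 - 3*x + 2) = x*(x - 2)*(x - 1)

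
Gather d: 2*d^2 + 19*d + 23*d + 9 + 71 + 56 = 2*d^2 + 42*d + 136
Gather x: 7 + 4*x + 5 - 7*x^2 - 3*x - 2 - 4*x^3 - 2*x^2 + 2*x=-4*x^3 - 9*x^2 + 3*x + 10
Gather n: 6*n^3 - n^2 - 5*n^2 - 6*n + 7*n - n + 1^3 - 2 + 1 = 6*n^3 - 6*n^2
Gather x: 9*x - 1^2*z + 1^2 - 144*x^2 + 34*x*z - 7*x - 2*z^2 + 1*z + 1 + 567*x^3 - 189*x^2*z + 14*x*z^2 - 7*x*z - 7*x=567*x^3 + x^2*(-189*z - 144) + x*(14*z^2 + 27*z - 5) - 2*z^2 + 2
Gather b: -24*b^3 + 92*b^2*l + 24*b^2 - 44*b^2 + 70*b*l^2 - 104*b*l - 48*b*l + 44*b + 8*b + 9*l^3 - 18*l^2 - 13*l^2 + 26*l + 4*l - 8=-24*b^3 + b^2*(92*l - 20) + b*(70*l^2 - 152*l + 52) + 9*l^3 - 31*l^2 + 30*l - 8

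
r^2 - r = r*(r - 1)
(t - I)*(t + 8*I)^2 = t^3 + 15*I*t^2 - 48*t + 64*I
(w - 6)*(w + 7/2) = w^2 - 5*w/2 - 21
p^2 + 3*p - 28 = (p - 4)*(p + 7)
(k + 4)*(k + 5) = k^2 + 9*k + 20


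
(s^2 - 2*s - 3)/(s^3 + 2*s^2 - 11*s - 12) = 1/(s + 4)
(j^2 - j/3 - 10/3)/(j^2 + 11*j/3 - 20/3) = (3*j^2 - j - 10)/(3*j^2 + 11*j - 20)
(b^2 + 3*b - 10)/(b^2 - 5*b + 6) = (b + 5)/(b - 3)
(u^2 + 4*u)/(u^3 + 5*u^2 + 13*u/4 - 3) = 4*u/(4*u^2 + 4*u - 3)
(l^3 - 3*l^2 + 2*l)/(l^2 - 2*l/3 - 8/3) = 3*l*(l - 1)/(3*l + 4)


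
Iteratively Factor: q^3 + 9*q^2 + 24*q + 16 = (q + 4)*(q^2 + 5*q + 4) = (q + 4)^2*(q + 1)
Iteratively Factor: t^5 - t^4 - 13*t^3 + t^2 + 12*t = (t - 1)*(t^4 - 13*t^2 - 12*t) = (t - 1)*(t + 3)*(t^3 - 3*t^2 - 4*t) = (t - 4)*(t - 1)*(t + 3)*(t^2 + t) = t*(t - 4)*(t - 1)*(t + 3)*(t + 1)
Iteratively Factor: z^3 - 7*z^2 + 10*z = (z - 2)*(z^2 - 5*z) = (z - 5)*(z - 2)*(z)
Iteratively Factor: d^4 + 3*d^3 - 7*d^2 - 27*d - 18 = (d + 2)*(d^3 + d^2 - 9*d - 9) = (d - 3)*(d + 2)*(d^2 + 4*d + 3) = (d - 3)*(d + 1)*(d + 2)*(d + 3)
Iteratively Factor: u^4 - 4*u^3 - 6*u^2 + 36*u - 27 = (u - 3)*(u^3 - u^2 - 9*u + 9) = (u - 3)^2*(u^2 + 2*u - 3) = (u - 3)^2*(u + 3)*(u - 1)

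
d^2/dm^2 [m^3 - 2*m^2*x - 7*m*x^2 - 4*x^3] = 6*m - 4*x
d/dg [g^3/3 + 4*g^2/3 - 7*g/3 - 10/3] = g^2 + 8*g/3 - 7/3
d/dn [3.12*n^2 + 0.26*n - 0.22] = 6.24*n + 0.26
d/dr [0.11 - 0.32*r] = -0.320000000000000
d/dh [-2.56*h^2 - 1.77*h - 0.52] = -5.12*h - 1.77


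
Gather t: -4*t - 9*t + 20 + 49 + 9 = 78 - 13*t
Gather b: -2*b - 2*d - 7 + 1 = -2*b - 2*d - 6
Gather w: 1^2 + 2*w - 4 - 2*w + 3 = 0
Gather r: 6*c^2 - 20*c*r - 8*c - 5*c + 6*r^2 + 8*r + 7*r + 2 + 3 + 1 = 6*c^2 - 13*c + 6*r^2 + r*(15 - 20*c) + 6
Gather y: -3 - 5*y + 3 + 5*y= 0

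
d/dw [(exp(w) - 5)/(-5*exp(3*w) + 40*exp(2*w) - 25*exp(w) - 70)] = ((exp(w) - 5)*(3*exp(2*w) - 16*exp(w) + 5) - exp(3*w) + 8*exp(2*w) - 5*exp(w) - 14)*exp(w)/(5*(exp(3*w) - 8*exp(2*w) + 5*exp(w) + 14)^2)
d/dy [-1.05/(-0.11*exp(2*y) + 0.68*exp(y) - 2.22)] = (0.714 - 0.231*exp(y))*exp(y)/(0.11*exp(2*y) - 0.68*exp(y) + 2.22)^2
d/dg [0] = 0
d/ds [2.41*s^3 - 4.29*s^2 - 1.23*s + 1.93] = 7.23*s^2 - 8.58*s - 1.23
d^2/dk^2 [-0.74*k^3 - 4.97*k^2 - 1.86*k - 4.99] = -4.44*k - 9.94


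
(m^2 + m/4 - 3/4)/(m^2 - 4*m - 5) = (m - 3/4)/(m - 5)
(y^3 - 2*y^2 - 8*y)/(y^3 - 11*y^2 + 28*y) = (y + 2)/(y - 7)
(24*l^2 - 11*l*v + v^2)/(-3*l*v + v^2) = (-8*l + v)/v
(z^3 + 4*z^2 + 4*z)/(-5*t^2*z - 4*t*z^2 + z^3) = (z^2 + 4*z + 4)/(-5*t^2 - 4*t*z + z^2)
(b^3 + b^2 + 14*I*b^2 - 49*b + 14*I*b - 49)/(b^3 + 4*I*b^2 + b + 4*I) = (b^3 + b^2*(1 + 14*I) + b*(-49 + 14*I) - 49)/(b^3 + 4*I*b^2 + b + 4*I)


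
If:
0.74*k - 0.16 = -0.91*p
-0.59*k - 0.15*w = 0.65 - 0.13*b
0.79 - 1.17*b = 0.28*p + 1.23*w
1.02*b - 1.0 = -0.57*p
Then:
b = 0.42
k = -1.01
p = 1.00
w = 0.01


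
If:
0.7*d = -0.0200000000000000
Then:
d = -0.03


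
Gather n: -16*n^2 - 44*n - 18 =-16*n^2 - 44*n - 18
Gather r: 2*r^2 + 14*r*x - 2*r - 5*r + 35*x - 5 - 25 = 2*r^2 + r*(14*x - 7) + 35*x - 30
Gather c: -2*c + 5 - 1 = 4 - 2*c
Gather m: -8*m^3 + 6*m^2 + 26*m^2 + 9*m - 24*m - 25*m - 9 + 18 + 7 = -8*m^3 + 32*m^2 - 40*m + 16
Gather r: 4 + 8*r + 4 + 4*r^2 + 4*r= 4*r^2 + 12*r + 8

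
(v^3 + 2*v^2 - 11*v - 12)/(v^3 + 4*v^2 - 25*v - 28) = (v^2 + v - 12)/(v^2 + 3*v - 28)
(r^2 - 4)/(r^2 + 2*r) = (r - 2)/r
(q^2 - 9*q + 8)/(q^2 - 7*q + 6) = (q - 8)/(q - 6)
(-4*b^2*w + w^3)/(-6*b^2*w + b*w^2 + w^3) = (2*b + w)/(3*b + w)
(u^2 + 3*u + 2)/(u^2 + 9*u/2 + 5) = 2*(u + 1)/(2*u + 5)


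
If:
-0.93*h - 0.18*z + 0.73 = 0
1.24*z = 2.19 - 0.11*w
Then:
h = 0.78494623655914 - 0.193548387096774*z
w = 19.9090909090909 - 11.2727272727273*z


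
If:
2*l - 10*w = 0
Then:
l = 5*w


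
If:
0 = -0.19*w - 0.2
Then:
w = -1.05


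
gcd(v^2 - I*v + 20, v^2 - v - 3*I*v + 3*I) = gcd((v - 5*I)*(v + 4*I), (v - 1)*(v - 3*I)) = 1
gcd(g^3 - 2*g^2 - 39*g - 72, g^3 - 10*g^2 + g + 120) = g^2 - 5*g - 24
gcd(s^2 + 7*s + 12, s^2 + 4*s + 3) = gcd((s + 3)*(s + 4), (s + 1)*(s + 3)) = s + 3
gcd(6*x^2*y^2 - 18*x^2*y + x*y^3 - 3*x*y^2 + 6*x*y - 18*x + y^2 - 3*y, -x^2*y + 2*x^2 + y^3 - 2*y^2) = 1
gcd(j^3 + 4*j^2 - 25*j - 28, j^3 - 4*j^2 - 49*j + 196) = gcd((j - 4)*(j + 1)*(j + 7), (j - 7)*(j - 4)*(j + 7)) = j^2 + 3*j - 28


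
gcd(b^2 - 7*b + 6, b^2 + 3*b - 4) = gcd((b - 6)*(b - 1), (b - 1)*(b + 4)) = b - 1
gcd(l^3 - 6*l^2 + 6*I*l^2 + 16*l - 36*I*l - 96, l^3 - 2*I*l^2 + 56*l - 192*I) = l + 8*I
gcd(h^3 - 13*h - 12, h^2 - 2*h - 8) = h - 4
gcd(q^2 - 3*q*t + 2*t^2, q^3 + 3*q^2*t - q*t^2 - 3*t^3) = q - t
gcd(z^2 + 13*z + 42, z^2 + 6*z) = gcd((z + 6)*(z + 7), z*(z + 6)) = z + 6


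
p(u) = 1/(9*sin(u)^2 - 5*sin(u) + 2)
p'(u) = (-18*sin(u)*cos(u) + 5*cos(u))/(9*sin(u)^2 - 5*sin(u) + 2)^2 = (5 - 18*sin(u))*cos(u)/(9*sin(u)^2 - 5*sin(u) + 2)^2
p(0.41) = 0.70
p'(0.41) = -0.97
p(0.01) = 0.51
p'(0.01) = 1.27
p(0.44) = 0.67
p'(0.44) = -1.07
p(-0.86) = 0.09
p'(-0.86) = 0.10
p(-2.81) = 0.22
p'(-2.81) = -0.49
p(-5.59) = 0.40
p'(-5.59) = -0.81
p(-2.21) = 0.08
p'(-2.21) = -0.08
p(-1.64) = 0.06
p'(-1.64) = -0.01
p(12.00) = 0.14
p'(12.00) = 0.23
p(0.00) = 0.50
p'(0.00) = 1.25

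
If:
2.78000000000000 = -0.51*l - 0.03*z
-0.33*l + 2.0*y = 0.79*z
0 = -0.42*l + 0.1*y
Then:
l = -3.40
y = -14.30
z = -34.78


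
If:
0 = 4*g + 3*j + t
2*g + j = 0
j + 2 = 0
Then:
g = 1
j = -2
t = 2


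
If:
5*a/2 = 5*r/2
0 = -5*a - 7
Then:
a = -7/5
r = -7/5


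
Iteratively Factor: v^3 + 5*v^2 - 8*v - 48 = (v + 4)*(v^2 + v - 12) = (v - 3)*(v + 4)*(v + 4)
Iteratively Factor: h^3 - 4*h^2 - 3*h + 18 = (h + 2)*(h^2 - 6*h + 9) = (h - 3)*(h + 2)*(h - 3)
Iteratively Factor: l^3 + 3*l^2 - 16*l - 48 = (l + 3)*(l^2 - 16) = (l - 4)*(l + 3)*(l + 4)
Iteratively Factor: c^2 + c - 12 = (c + 4)*(c - 3)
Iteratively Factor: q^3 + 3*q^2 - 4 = (q - 1)*(q^2 + 4*q + 4) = (q - 1)*(q + 2)*(q + 2)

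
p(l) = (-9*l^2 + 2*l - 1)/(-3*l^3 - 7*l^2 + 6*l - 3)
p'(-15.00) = -0.02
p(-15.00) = -0.24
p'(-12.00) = -0.03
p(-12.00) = -0.32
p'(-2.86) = -49.70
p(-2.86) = 11.10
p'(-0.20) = -0.51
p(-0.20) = 0.39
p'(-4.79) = -0.89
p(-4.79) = -1.58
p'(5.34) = -0.05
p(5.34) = 0.39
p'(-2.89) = -66.03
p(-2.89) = 12.82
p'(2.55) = -0.17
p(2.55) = 0.66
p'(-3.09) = -189212.47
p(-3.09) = -693.90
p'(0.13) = 0.80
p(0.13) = 0.38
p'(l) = (2 - 18*l)/(-3*l^3 - 7*l^2 + 6*l - 3) + (-9*l^2 + 2*l - 1)*(9*l^2 + 14*l - 6)/(-3*l^3 - 7*l^2 + 6*l - 3)^2 = l*(-27*l^3 + 12*l^2 - 49*l + 40)/(9*l^6 + 42*l^5 + 13*l^4 - 66*l^3 + 78*l^2 - 36*l + 9)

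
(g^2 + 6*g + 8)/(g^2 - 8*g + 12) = (g^2 + 6*g + 8)/(g^2 - 8*g + 12)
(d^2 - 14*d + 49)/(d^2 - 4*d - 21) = (d - 7)/(d + 3)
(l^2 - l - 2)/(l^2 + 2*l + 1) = (l - 2)/(l + 1)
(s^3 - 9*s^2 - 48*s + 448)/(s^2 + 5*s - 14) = (s^2 - 16*s + 64)/(s - 2)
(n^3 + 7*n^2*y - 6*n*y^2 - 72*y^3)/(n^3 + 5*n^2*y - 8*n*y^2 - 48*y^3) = (n + 6*y)/(n + 4*y)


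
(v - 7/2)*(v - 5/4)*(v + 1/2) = v^3 - 17*v^2/4 + 2*v + 35/16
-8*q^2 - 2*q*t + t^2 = (-4*q + t)*(2*q + t)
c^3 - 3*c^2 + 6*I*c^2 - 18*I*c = c*(c - 3)*(c + 6*I)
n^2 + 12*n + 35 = (n + 5)*(n + 7)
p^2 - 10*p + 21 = (p - 7)*(p - 3)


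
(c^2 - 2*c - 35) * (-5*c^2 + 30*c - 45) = -5*c^4 + 40*c^3 + 70*c^2 - 960*c + 1575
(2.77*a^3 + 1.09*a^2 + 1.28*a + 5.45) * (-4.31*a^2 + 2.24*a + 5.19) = -11.9387*a^5 + 1.5069*a^4 + 11.3011*a^3 - 14.9652*a^2 + 18.8512*a + 28.2855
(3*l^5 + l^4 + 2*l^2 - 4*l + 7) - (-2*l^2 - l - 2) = 3*l^5 + l^4 + 4*l^2 - 3*l + 9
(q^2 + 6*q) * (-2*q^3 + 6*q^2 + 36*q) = -2*q^5 - 6*q^4 + 72*q^3 + 216*q^2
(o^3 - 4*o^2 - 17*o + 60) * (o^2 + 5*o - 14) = o^5 + o^4 - 51*o^3 + 31*o^2 + 538*o - 840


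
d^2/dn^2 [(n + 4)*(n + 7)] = 2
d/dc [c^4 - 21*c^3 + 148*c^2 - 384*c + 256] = 4*c^3 - 63*c^2 + 296*c - 384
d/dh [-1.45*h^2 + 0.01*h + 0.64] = 0.01 - 2.9*h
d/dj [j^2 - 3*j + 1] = 2*j - 3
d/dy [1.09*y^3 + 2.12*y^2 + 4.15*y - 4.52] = 3.27*y^2 + 4.24*y + 4.15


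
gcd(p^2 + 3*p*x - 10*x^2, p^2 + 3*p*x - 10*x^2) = -p^2 - 3*p*x + 10*x^2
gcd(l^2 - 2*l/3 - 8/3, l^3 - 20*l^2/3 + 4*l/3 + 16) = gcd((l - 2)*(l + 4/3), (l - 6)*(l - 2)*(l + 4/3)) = l^2 - 2*l/3 - 8/3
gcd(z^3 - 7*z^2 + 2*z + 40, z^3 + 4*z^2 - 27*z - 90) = z - 5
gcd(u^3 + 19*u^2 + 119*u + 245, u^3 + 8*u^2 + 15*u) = u + 5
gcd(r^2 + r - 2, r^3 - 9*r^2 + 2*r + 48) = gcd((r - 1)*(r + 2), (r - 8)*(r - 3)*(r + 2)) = r + 2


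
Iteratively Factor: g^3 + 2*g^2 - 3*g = (g + 3)*(g^2 - g) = g*(g + 3)*(g - 1)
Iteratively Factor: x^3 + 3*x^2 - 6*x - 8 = (x - 2)*(x^2 + 5*x + 4) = (x - 2)*(x + 1)*(x + 4)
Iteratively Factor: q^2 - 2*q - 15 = (q + 3)*(q - 5)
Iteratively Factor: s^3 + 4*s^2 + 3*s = (s + 3)*(s^2 + s) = (s + 1)*(s + 3)*(s)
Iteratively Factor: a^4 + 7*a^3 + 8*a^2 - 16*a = (a + 4)*(a^3 + 3*a^2 - 4*a) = a*(a + 4)*(a^2 + 3*a - 4) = a*(a + 4)^2*(a - 1)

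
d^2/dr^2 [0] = 0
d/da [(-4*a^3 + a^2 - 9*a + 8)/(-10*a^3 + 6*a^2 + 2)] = (-7*a^4 - 90*a^3 + 135*a^2 - 46*a - 9)/(2*(25*a^6 - 30*a^5 + 9*a^4 - 10*a^3 + 6*a^2 + 1))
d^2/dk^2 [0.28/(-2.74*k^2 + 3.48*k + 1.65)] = (-4.204256*k^2 + 5.339712*k + 0.28*(5.48*k - 3.48)*(10.96*k - 6.96) + 2.53176)/(-2.74*k^2 + 3.48*k + 1.65)^3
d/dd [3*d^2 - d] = 6*d - 1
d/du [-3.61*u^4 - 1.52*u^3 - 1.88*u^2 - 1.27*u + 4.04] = -14.44*u^3 - 4.56*u^2 - 3.76*u - 1.27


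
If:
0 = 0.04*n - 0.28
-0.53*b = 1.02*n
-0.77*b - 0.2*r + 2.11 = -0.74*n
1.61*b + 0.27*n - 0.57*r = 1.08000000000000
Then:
No Solution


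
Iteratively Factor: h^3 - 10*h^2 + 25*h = (h)*(h^2 - 10*h + 25) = h*(h - 5)*(h - 5)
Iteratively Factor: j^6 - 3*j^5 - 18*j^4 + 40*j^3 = (j + 4)*(j^5 - 7*j^4 + 10*j^3) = (j - 2)*(j + 4)*(j^4 - 5*j^3) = j*(j - 2)*(j + 4)*(j^3 - 5*j^2) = j*(j - 5)*(j - 2)*(j + 4)*(j^2) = j^2*(j - 5)*(j - 2)*(j + 4)*(j)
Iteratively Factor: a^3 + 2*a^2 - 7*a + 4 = (a - 1)*(a^2 + 3*a - 4) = (a - 1)*(a + 4)*(a - 1)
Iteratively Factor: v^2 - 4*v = (v - 4)*(v)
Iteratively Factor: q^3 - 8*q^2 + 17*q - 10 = (q - 1)*(q^2 - 7*q + 10) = (q - 2)*(q - 1)*(q - 5)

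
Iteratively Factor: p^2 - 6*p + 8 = (p - 4)*(p - 2)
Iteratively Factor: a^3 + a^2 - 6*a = (a)*(a^2 + a - 6) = a*(a - 2)*(a + 3)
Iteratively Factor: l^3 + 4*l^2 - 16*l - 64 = (l - 4)*(l^2 + 8*l + 16) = (l - 4)*(l + 4)*(l + 4)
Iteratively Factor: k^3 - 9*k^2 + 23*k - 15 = (k - 3)*(k^2 - 6*k + 5) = (k - 3)*(k - 1)*(k - 5)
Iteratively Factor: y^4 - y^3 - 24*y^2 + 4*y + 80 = (y - 5)*(y^3 + 4*y^2 - 4*y - 16) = (y - 5)*(y - 2)*(y^2 + 6*y + 8) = (y - 5)*(y - 2)*(y + 4)*(y + 2)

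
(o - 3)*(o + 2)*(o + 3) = o^3 + 2*o^2 - 9*o - 18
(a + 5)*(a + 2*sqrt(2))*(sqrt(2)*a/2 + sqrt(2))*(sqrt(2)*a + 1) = a^4 + 5*sqrt(2)*a^3/2 + 7*a^3 + 12*a^2 + 35*sqrt(2)*a^2/2 + 14*a + 25*sqrt(2)*a + 20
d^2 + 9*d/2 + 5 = (d + 2)*(d + 5/2)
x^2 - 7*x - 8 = (x - 8)*(x + 1)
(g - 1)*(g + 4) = g^2 + 3*g - 4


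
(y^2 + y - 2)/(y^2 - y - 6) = (y - 1)/(y - 3)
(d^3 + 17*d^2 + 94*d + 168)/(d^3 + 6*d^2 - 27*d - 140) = (d + 6)/(d - 5)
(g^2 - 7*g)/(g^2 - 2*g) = (g - 7)/(g - 2)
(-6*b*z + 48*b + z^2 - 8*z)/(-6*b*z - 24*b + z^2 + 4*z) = (z - 8)/(z + 4)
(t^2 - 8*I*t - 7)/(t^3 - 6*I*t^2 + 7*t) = (t - I)/(t*(t + I))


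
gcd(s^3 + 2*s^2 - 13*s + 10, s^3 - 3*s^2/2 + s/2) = s - 1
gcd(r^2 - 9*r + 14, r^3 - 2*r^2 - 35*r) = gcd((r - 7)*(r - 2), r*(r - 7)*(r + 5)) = r - 7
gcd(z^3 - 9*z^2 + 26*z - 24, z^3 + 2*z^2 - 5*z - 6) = z - 2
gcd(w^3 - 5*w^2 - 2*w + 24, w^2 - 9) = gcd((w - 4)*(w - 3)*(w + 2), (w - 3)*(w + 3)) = w - 3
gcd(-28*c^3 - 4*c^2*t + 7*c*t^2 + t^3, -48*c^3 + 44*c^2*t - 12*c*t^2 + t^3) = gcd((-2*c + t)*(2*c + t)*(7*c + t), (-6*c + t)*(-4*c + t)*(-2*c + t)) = -2*c + t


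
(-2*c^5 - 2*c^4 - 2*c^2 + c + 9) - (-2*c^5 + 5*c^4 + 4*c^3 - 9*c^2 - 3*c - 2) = -7*c^4 - 4*c^3 + 7*c^2 + 4*c + 11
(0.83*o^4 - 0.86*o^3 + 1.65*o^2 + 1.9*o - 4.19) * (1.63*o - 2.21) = 1.3529*o^5 - 3.2361*o^4 + 4.5901*o^3 - 0.5495*o^2 - 11.0287*o + 9.2599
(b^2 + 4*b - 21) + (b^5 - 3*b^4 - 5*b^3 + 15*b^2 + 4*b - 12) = b^5 - 3*b^4 - 5*b^3 + 16*b^2 + 8*b - 33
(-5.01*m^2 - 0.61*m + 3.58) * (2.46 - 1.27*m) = 6.3627*m^3 - 11.5499*m^2 - 6.0472*m + 8.8068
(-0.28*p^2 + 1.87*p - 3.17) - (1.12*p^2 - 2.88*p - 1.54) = -1.4*p^2 + 4.75*p - 1.63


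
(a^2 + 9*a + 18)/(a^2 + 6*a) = (a + 3)/a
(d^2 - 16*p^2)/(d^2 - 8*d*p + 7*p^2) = (d^2 - 16*p^2)/(d^2 - 8*d*p + 7*p^2)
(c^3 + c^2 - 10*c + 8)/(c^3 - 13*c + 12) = (c - 2)/(c - 3)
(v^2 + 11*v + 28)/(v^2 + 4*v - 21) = (v + 4)/(v - 3)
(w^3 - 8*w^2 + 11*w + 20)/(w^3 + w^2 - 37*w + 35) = (w^2 - 3*w - 4)/(w^2 + 6*w - 7)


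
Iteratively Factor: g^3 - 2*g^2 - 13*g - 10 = (g + 1)*(g^2 - 3*g - 10) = (g + 1)*(g + 2)*(g - 5)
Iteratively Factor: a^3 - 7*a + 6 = (a + 3)*(a^2 - 3*a + 2) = (a - 1)*(a + 3)*(a - 2)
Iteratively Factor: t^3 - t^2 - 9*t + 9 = (t + 3)*(t^2 - 4*t + 3) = (t - 1)*(t + 3)*(t - 3)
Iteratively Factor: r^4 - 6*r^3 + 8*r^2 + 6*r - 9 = (r - 3)*(r^3 - 3*r^2 - r + 3) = (r - 3)*(r - 1)*(r^2 - 2*r - 3) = (r - 3)^2*(r - 1)*(r + 1)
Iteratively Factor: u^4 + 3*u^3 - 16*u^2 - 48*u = (u - 4)*(u^3 + 7*u^2 + 12*u) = u*(u - 4)*(u^2 + 7*u + 12) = u*(u - 4)*(u + 3)*(u + 4)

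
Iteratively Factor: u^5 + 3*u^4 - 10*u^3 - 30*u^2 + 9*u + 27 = (u + 3)*(u^4 - 10*u^2 + 9) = (u + 3)^2*(u^3 - 3*u^2 - u + 3) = (u + 1)*(u + 3)^2*(u^2 - 4*u + 3) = (u - 1)*(u + 1)*(u + 3)^2*(u - 3)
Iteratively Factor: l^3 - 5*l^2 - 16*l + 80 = (l + 4)*(l^2 - 9*l + 20) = (l - 5)*(l + 4)*(l - 4)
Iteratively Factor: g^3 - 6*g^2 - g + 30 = (g - 3)*(g^2 - 3*g - 10) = (g - 5)*(g - 3)*(g + 2)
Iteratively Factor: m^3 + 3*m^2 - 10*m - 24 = (m - 3)*(m^2 + 6*m + 8) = (m - 3)*(m + 4)*(m + 2)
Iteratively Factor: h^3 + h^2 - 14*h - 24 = (h - 4)*(h^2 + 5*h + 6) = (h - 4)*(h + 3)*(h + 2)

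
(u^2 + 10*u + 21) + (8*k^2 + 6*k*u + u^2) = 8*k^2 + 6*k*u + 2*u^2 + 10*u + 21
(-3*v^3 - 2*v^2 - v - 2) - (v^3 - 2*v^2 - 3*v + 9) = -4*v^3 + 2*v - 11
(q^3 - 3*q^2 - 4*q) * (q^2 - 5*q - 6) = q^5 - 8*q^4 + 5*q^3 + 38*q^2 + 24*q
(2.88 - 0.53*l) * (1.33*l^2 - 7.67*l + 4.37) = -0.7049*l^3 + 7.8955*l^2 - 24.4057*l + 12.5856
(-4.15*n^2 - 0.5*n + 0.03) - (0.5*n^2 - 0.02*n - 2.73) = -4.65*n^2 - 0.48*n + 2.76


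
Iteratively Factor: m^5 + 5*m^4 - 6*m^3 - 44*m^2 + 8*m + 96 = (m - 2)*(m^4 + 7*m^3 + 8*m^2 - 28*m - 48) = (m - 2)^2*(m^3 + 9*m^2 + 26*m + 24) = (m - 2)^2*(m + 4)*(m^2 + 5*m + 6) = (m - 2)^2*(m + 3)*(m + 4)*(m + 2)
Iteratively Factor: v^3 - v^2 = (v)*(v^2 - v) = v*(v - 1)*(v)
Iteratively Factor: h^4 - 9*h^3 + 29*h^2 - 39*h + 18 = (h - 3)*(h^3 - 6*h^2 + 11*h - 6) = (h - 3)*(h - 1)*(h^2 - 5*h + 6) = (h - 3)^2*(h - 1)*(h - 2)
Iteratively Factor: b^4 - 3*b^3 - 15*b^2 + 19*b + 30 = (b - 5)*(b^3 + 2*b^2 - 5*b - 6) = (b - 5)*(b - 2)*(b^2 + 4*b + 3) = (b - 5)*(b - 2)*(b + 3)*(b + 1)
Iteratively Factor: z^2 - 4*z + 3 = (z - 3)*(z - 1)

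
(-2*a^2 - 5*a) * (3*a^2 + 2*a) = -6*a^4 - 19*a^3 - 10*a^2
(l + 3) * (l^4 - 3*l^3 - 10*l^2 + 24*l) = l^5 - 19*l^3 - 6*l^2 + 72*l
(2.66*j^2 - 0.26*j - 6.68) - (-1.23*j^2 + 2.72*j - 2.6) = 3.89*j^2 - 2.98*j - 4.08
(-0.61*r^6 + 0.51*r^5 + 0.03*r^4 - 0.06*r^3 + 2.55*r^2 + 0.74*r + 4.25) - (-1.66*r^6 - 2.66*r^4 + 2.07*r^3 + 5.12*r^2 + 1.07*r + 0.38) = 1.05*r^6 + 0.51*r^5 + 2.69*r^4 - 2.13*r^3 - 2.57*r^2 - 0.33*r + 3.87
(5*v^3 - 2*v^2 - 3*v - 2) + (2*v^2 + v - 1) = 5*v^3 - 2*v - 3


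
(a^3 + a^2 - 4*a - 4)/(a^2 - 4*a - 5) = (a^2 - 4)/(a - 5)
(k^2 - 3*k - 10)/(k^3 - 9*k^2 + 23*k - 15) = (k + 2)/(k^2 - 4*k + 3)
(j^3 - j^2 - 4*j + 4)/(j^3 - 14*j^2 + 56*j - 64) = (j^2 + j - 2)/(j^2 - 12*j + 32)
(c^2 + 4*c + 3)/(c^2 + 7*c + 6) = (c + 3)/(c + 6)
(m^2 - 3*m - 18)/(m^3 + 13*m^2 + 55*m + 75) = (m - 6)/(m^2 + 10*m + 25)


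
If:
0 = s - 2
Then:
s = 2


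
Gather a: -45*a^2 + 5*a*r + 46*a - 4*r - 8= -45*a^2 + a*(5*r + 46) - 4*r - 8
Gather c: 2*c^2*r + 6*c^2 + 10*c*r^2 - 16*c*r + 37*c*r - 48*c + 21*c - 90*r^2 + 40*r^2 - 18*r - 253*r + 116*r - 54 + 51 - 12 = c^2*(2*r + 6) + c*(10*r^2 + 21*r - 27) - 50*r^2 - 155*r - 15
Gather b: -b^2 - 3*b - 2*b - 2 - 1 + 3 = -b^2 - 5*b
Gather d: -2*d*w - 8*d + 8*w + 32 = d*(-2*w - 8) + 8*w + 32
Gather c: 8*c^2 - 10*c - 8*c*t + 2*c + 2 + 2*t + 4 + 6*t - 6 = 8*c^2 + c*(-8*t - 8) + 8*t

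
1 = 1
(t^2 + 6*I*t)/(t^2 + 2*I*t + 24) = t/(t - 4*I)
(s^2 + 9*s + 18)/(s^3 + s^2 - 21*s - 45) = (s + 6)/(s^2 - 2*s - 15)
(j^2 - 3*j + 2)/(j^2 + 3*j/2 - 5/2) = 2*(j - 2)/(2*j + 5)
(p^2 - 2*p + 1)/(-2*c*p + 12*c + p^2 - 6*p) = (-p^2 + 2*p - 1)/(2*c*p - 12*c - p^2 + 6*p)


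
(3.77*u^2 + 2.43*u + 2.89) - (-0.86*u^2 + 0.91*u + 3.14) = 4.63*u^2 + 1.52*u - 0.25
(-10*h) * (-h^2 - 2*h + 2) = 10*h^3 + 20*h^2 - 20*h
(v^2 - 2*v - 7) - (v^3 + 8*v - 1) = -v^3 + v^2 - 10*v - 6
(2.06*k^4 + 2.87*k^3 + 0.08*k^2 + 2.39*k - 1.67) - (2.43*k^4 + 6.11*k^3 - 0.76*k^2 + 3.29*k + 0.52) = -0.37*k^4 - 3.24*k^3 + 0.84*k^2 - 0.9*k - 2.19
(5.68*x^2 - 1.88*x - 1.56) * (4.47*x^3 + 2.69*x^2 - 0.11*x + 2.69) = 25.3896*x^5 + 6.8756*x^4 - 12.6552*x^3 + 11.2896*x^2 - 4.8856*x - 4.1964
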